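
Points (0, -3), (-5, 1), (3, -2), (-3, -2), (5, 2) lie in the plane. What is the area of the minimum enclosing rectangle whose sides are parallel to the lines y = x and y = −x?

In coordinates u = x + y, v = x − y the rectangle is axis-aligned; the map (x,y)→(u,v) scales areas by 2.
u-values: -3, -4, 1, -5, 7; range = 7 − (-5) = 12.
v-values: 3, -6, 5, -1, 3; range = 5 − (-6) = 11.
Area = (12 × 11) / 2 = 66.

66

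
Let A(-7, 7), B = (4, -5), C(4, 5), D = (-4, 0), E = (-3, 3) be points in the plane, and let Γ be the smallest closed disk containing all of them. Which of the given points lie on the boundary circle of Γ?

A, B

The farthest pair is A–B with squared distance 265. The circle on this segment as diameter has centre (-1.5, 1) and r² = 265/4 = 66.25.
Check C: distance² to centre = 46.25 ≤ 66.25, so it lies inside.
All remaining points lie in this disk, and no smaller disk contains both endpoints, so this is the minimum enclosing circle.
The points at distance exactly r from the centre are A, B — 2 points.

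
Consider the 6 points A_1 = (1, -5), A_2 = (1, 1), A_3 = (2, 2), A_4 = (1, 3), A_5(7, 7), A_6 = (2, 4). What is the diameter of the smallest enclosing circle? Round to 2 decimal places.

By Welzl's lemma the MEC is supported by two points (diametrically opposite) or three points (on a circumcircle).
The farthest pair is A_1–A_5 with squared distance 180. The circle on this segment as diameter has centre (4, 1) and r² = 180/4 = 45.
Check A_2: distance² to centre = 9 ≤ 45, so it lies inside.
All remaining points lie in this disk, and no smaller disk contains both endpoints, so this is the minimum enclosing circle.
Diameter = 2r = 2√45 ≈ 13.42.

13.42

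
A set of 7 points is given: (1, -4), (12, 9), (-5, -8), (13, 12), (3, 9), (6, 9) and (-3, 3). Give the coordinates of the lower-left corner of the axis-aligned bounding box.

x-range [-5, 13], y-range [-8, 12].
The lower-left corner is (-5, -8).

(-5, -8)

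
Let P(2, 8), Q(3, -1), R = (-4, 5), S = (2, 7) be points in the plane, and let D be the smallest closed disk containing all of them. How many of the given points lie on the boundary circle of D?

By Welzl's lemma the MEC is supported by two points (diametrically opposite) or three points (on a circumcircle).
The minimum enclosing circle is determined by three boundary points: P, Q, R.
Their circumcentre is (23/38, 125/38) with r² = 17425/722.
The farthest remaining point S is at distance² 11345/722 ≤ 17425/722.
The points at distance exactly r from the centre are P, Q, R — 3 points.

3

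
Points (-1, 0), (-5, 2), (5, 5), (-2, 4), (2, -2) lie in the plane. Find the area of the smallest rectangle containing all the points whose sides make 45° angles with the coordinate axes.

71.5

In coordinates u = x + y, v = x − y the rectangle is axis-aligned; the map (x,y)→(u,v) scales areas by 2.
u-values: -1, -3, 10, 2, 0; range = 10 − (-3) = 13.
v-values: -1, -7, 0, -6, 4; range = 4 − (-7) = 11.
Area = (13 × 11) / 2 = 71.5.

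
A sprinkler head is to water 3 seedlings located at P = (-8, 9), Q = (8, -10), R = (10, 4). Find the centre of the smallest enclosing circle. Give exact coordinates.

Side lengths²: PQ² = 617, PR² = 349, QR² = 200.
Since PQ² = 617 ≥ 349 + 200 = 549, the angle opposite PQ is not acute, so the smallest enclosing circle has PQ as diameter.
Centre = midpoint of PQ = (0, -0.5), r² = 617/4 = 154.25.
Centre = (0, -0.5).

(0, -0.5)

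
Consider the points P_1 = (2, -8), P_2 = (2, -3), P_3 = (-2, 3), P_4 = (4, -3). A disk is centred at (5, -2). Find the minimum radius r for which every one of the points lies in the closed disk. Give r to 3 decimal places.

8.602

The required radius is the distance from (5, -2) to the farthest point.
Squared distances: 45, 10, 74, 2.
Maximum is 74, attained at P_3.
r = √74 ≈ 8.602.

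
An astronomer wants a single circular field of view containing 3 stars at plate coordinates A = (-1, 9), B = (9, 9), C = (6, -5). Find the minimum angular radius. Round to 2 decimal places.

Side lengths²: AB² = 100, AC² = 245, BC² = 205.
Since AC² = 245 < 205 + 100 = 305, the triangle is acute, so the smallest enclosing circle is the circumcircle.
Circumcentre = (4, 2.75), r² = 64.0625.
r = √(64.0625) ≈ 8.00.

8.00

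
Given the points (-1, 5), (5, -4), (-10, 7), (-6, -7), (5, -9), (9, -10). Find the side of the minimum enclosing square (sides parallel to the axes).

19

The bounding box has width 19 and height 17.
An axis-aligned square enclosing the set must have side ≥ max(width, height).
So the minimum side is max(19, 17) = 19.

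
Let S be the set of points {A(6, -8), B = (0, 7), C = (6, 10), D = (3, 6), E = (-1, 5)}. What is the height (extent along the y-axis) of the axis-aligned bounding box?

18

max y = 10, min y = -8, so height = 18.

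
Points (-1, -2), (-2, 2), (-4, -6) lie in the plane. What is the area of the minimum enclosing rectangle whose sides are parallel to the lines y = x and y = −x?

30

In coordinates u = x + y, v = x − y the rectangle is axis-aligned; the map (x,y)→(u,v) scales areas by 2.
u-values: -3, 0, -10; range = 0 − (-10) = 10.
v-values: 1, -4, 2; range = 2 − (-4) = 6.
Area = (10 × 6) / 2 = 30.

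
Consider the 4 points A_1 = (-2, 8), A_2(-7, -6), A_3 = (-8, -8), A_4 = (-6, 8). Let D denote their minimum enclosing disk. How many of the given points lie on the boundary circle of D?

2

A smallest enclosing disk is always determined by at most three of the input points on its boundary.
The farthest pair is A_1–A_3 with squared distance 292. The circle on this segment as diameter has centre (-5, 0) and r² = 292/4 = 73.
Check A_2: distance² to centre = 40 ≤ 73, so it lies inside.
All remaining points lie in this disk, and no smaller disk contains both endpoints, so this is the minimum enclosing circle.
The points at distance exactly r from the centre are A_1, A_3 — 2 points.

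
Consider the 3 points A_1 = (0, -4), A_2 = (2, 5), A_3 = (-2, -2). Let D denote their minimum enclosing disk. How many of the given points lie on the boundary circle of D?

Side lengths²: A_1A_2² = 85, A_1A_3² = 8, A_2A_3² = 65.
Since A_1A_2² = 85 ≥ 65 + 8 = 73, the angle opposite A_1A_2 is not acute, so the smallest enclosing circle has A_1A_2 as diameter.
Centre = midpoint of A_1A_2 = (1, 0.5), r² = 85/4 = 21.25.
The points at distance exactly r from the centre are A_1, A_2 — 2 points.

2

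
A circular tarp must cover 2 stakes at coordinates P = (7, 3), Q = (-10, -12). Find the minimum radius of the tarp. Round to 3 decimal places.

The smallest circle enclosing two points has them as diameter endpoints.
Centre = midpoint = (-1.5, -4.5); r² = |PQ|²/4 = 514/4 = 128.5.
r = √(128.5) ≈ 11.336.

11.336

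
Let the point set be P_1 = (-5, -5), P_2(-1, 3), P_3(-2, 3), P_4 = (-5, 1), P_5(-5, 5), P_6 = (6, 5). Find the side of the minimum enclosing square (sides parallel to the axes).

The bounding box has width 11 and height 10.
An axis-aligned square enclosing the set must have side ≥ max(width, height).
So the minimum side is max(11, 10) = 11.

11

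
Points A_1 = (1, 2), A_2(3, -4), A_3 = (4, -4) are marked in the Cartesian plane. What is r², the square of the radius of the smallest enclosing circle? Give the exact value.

11.25

Side lengths²: A_1A_2² = 40, A_1A_3² = 45, A_2A_3² = 1.
Since A_1A_3² = 45 ≥ 40 + 1 = 41, the angle opposite A_1A_3 is not acute, so the smallest enclosing circle has A_1A_3 as diameter.
Centre = midpoint of A_1A_3 = (2.5, -1), r² = 45/4 = 11.25.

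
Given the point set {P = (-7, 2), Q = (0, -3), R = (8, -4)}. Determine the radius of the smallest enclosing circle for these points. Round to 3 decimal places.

8.078

Side lengths²: PQ² = 74, PR² = 261, QR² = 65.
Since PR² = 261 ≥ 74 + 65 = 139, the angle opposite PR is not acute, so the smallest enclosing circle has PR as diameter.
Centre = midpoint of PR = (0.5, -1), r² = 261/4 = 65.25.
r = √(65.25) ≈ 8.078.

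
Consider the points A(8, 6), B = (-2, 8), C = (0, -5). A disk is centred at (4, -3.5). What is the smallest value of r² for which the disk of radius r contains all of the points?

168.25

The required radius is the distance from (4, -3.5) to the farthest point.
Squared distances: 106.25, 168.25, 18.25.
Maximum is 168.25, attained at B.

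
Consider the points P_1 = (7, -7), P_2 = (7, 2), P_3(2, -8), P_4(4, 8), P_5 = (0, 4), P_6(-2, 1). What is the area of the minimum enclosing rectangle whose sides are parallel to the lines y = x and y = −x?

In coordinates u = x + y, v = x − y the rectangle is axis-aligned; the map (x,y)→(u,v) scales areas by 2.
u-values: 0, 9, -6, 12, 4, -1; range = 12 − (-6) = 18.
v-values: 14, 5, 10, -4, -4, -3; range = 14 − (-4) = 18.
Area = (18 × 18) / 2 = 162.

162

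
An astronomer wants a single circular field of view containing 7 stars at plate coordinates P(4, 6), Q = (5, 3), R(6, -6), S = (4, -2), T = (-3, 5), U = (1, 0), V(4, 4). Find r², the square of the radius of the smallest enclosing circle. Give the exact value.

50.5

By Welzl's lemma the MEC is supported by two points (diametrically opposite) or three points (on a circumcircle).
The farthest pair is R–T with squared distance 202. The circle on this segment as diameter has centre (1.5, -0.5) and r² = 202/4 = 50.5.
Check P: distance² to centre = 48.5 ≤ 50.5, so it lies inside.
All remaining points lie in this disk, and no smaller disk contains both endpoints, so this is the minimum enclosing circle.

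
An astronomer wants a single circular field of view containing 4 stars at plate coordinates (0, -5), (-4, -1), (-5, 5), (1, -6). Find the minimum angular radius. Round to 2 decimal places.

By Welzl's lemma the MEC is supported by two points (diametrically opposite) or three points (on a circumcircle).
The farthest pair is (-5, 5)–(1, -6) with squared distance 157. The circle on this segment as diameter has centre (-2, -0.5) and r² = 157/4 = 39.25.
Check (0, -5): distance² to centre = 24.25 ≤ 39.25, so it lies inside.
All remaining points lie in this disk, and no smaller disk contains both endpoints, so this is the minimum enclosing circle.
r = √(39.25) ≈ 6.26.

6.26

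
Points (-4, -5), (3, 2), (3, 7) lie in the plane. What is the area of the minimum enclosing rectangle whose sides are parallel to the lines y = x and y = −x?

47.5

In coordinates u = x + y, v = x − y the rectangle is axis-aligned; the map (x,y)→(u,v) scales areas by 2.
u-values: -9, 5, 10; range = 10 − (-9) = 19.
v-values: 1, 1, -4; range = 1 − (-4) = 5.
Area = (19 × 5) / 2 = 47.5.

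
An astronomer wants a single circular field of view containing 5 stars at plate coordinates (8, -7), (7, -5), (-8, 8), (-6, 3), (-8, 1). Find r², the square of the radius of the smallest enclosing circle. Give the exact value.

120.25

By Welzl's lemma the MEC is supported by two points (diametrically opposite) or three points (on a circumcircle).
The farthest pair is (8, -7)–(-8, 8) with squared distance 481. The circle on this segment as diameter has centre (0, 0.5) and r² = 481/4 = 120.25.
Check (7, -5): distance² to centre = 79.25 ≤ 120.25, so it lies inside.
All remaining points lie in this disk, and no smaller disk contains both endpoints, so this is the minimum enclosing circle.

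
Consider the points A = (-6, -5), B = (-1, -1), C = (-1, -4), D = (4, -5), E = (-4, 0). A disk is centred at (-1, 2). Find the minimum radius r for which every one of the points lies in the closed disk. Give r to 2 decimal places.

8.60

The required radius is the distance from (-1, 2) to the farthest point.
Squared distances: 74, 9, 36, 74, 13.
Maximum is 74, attained at A.
r = √74 ≈ 8.60.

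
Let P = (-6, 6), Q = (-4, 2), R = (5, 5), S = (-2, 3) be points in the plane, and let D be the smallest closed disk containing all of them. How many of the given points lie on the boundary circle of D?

2

By Welzl's lemma the MEC is supported by two points (diametrically opposite) or three points (on a circumcircle).
The farthest pair is P–R with squared distance 122. The circle on this segment as diameter has centre (-0.5, 5.5) and r² = 122/4 = 30.5.
Check Q: distance² to centre = 24.5 ≤ 30.5, so it lies inside.
All remaining points lie in this disk, and no smaller disk contains both endpoints, so this is the minimum enclosing circle.
The points at distance exactly r from the centre are P, R — 2 points.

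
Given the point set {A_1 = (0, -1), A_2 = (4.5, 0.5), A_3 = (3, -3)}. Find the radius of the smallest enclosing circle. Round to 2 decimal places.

Side lengths²: A_1A_2² = 22.5, A_1A_3² = 13, A_2A_3² = 14.5.
Since A_1A_2² = 22.5 < 14.5 + 13 = 27.5, the triangle is acute, so the smallest enclosing circle is the circumcircle.
Circumcentre = (43/18, -2/3), r² = 1885/324.
r = √(1885/324) ≈ 2.41.

2.41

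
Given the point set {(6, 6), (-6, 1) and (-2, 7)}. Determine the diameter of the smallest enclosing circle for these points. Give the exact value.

13

Call the three points A, B, C in the order given.
Side lengths²: AB² = 169, AC² = 65, BC² = 52.
Since AB² = 169 ≥ 65 + 52 = 117, the angle opposite AB is not acute, so the smallest enclosing circle has AB as diameter.
Centre = midpoint of AB = (0, 3.5), r² = 169/4 = 42.25.
Diameter = 2r = 2√(42.25) = 13.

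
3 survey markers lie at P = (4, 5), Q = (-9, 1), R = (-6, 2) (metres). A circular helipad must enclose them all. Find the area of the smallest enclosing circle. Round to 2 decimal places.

145.30

Side lengths²: PQ² = 185, PR² = 109, QR² = 10.
Since PQ² = 185 ≥ 109 + 10 = 119, the angle opposite PQ is not acute, so the smallest enclosing circle has PQ as diameter.
Centre = midpoint of PQ = (-2.5, 3), r² = 185/4 = 46.25.
Area = π·r² = π·46.25 ≈ 145.30.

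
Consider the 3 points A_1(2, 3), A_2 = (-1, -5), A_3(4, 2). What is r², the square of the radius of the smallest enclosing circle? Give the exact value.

13505/722

Side lengths²: A_1A_2² = 73, A_1A_3² = 5, A_2A_3² = 74.
Since A_2A_3² = 74 < 73 + 5 = 78, the triangle is acute, so the smallest enclosing circle is the circumcircle.
Circumcentre = (43/38, -47/38), r² = 13505/722.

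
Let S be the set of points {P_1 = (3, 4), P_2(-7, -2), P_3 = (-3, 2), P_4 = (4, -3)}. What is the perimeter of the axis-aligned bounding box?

Width = max x − min x = 4 − (-7) = 11.
Height = max y − min y = 4 − (-3) = 7.
Perimeter = 2(11 + 7) = 36.

36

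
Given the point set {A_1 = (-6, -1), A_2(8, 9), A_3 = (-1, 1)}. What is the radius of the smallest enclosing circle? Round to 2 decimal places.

Side lengths²: A_1A_2² = 296, A_1A_3² = 29, A_2A_3² = 145.
Since A_1A_2² = 296 ≥ 145 + 29 = 174, the angle opposite A_1A_2 is not acute, so the smallest enclosing circle has A_1A_2 as diameter.
Centre = midpoint of A_1A_2 = (1, 4), r² = 296/4 = 74.
r = √74 ≈ 8.60.

8.60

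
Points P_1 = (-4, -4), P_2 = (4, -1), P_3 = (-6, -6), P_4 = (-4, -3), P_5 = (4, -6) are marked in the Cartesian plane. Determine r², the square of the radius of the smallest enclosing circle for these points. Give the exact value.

31.25

The farthest pair is P_2–P_3 with squared distance 125. The circle on this segment as diameter has centre (-1, -3.5) and r² = 125/4 = 31.25.
Check P_1: distance² to centre = 9.25 ≤ 31.25, so it lies inside.
All remaining points lie in this disk, and no smaller disk contains both endpoints, so this is the minimum enclosing circle.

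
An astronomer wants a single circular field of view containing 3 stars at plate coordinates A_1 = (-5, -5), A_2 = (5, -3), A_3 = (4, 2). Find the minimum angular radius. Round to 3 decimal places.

5.701

Side lengths²: A_1A_2² = 104, A_1A_3² = 130, A_2A_3² = 26.
Since A_1A_3² = 130 ≥ 104 + 26 = 130, the angle opposite A_1A_3 is not acute, so the smallest enclosing circle has A_1A_3 as diameter.
Centre = midpoint of A_1A_3 = (-0.5, -1.5), r² = 130/4 = 32.5.
r = √(32.5) ≈ 5.701.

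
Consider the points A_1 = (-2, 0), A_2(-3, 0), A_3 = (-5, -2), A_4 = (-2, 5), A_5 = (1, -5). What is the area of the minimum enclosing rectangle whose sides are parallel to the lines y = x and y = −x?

65

In coordinates u = x + y, v = x − y the rectangle is axis-aligned; the map (x,y)→(u,v) scales areas by 2.
u-values: -2, -3, -7, 3, -4; range = 3 − (-7) = 10.
v-values: -2, -3, -3, -7, 6; range = 6 − (-7) = 13.
Area = (10 × 13) / 2 = 65.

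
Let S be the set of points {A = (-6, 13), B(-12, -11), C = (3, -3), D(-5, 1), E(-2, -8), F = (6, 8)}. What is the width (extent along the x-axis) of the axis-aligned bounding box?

18

max x = 6, min x = -12, so width = 18.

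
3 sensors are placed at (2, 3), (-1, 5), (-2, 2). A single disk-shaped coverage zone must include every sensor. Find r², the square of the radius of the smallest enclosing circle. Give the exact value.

1105/242

Call the three points A, B, C in the order given.
Side lengths²: AB² = 13, AC² = 17, BC² = 10.
Since AC² = 17 < 13 + 10 = 23, the triangle is acute, so the smallest enclosing circle is the circumcircle.
Circumcentre = (-3/22, 67/22), r² = 1105/242.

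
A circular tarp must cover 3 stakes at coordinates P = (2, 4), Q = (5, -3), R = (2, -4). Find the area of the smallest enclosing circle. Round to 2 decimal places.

50.61

Side lengths²: PQ² = 58, PR² = 64, QR² = 10.
Since PR² = 64 < 58 + 10 = 68, the triangle is acute, so the smallest enclosing circle is the circumcircle.
Circumcentre = (7/3, 0), r² = 145/9.
Area = π·r² = π·145/9 ≈ 50.61.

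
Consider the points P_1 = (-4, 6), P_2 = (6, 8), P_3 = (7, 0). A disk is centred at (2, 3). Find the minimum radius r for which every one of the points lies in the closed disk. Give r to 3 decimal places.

The required radius is the distance from (2, 3) to the farthest point.
Squared distances: 45, 41, 34.
Maximum is 45, attained at P_1.
r = √45 ≈ 6.708.

6.708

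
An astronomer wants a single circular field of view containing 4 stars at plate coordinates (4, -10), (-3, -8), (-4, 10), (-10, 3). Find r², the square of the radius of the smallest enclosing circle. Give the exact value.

116

A smallest enclosing disk is always determined by at most three of the input points on its boundary.
The farthest pair is (4, -10)–(-4, 10) with squared distance 464. The circle on this segment as diameter has centre (0, 0) and r² = 464/4 = 116.
Check (-3, -8): distance² to centre = 73 ≤ 116, so it lies inside.
All remaining points lie in this disk, and no smaller disk contains both endpoints, so this is the minimum enclosing circle.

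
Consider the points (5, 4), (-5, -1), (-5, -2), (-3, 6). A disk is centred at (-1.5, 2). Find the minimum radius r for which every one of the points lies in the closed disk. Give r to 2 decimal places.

The required radius is the distance from (-1.5, 2) to the farthest point.
Squared distances: 46.25, 21.25, 28.25, 18.25.
Maximum is 46.25, attained at (5, 4).
r = √(46.25) ≈ 6.80.

6.80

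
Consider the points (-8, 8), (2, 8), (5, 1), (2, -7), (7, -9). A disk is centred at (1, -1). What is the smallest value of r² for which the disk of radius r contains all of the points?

The required radius is the distance from (1, -1) to the farthest point.
Squared distances: 162, 82, 20, 37, 100.
Maximum is 162, attained at (-8, 8).

162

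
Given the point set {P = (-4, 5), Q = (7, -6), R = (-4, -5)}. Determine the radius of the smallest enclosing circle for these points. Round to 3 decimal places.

Side lengths²: PQ² = 242, PR² = 100, QR² = 122.
Since PQ² = 242 ≥ 122 + 100 = 222, the angle opposite PQ is not acute, so the smallest enclosing circle has PQ as diameter.
Centre = midpoint of PQ = (1.5, -0.5), r² = 242/4 = 60.5.
r = √(60.5) ≈ 7.778.

7.778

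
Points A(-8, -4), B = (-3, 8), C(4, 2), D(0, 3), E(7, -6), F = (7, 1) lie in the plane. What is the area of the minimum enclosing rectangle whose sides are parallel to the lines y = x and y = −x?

240

In coordinates u = x + y, v = x − y the rectangle is axis-aligned; the map (x,y)→(u,v) scales areas by 2.
u-values: -12, 5, 6, 3, 1, 8; range = 8 − (-12) = 20.
v-values: -4, -11, 2, -3, 13, 6; range = 13 − (-11) = 24.
Area = (20 × 24) / 2 = 240.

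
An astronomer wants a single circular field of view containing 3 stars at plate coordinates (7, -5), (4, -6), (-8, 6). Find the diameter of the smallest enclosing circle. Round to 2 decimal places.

Call the three points A, B, C in the order given.
Side lengths²: AB² = 10, AC² = 346, BC² = 288.
Since AC² = 346 ≥ 288 + 10 = 298, the angle opposite AC is not acute, so the smallest enclosing circle has AC as diameter.
Centre = midpoint of AC = (-0.5, 0.5), r² = 346/4 = 86.5.
Diameter = 2r = 2√(86.5) ≈ 18.60.

18.60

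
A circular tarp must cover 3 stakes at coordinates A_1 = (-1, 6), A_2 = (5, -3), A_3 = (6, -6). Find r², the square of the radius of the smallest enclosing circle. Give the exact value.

Side lengths²: A_1A_2² = 117, A_1A_3² = 193, A_2A_3² = 10.
Since A_1A_3² = 193 ≥ 117 + 10 = 127, the angle opposite A_1A_3 is not acute, so the smallest enclosing circle has A_1A_3 as diameter.
Centre = midpoint of A_1A_3 = (2.5, 0), r² = 193/4 = 48.25.

48.25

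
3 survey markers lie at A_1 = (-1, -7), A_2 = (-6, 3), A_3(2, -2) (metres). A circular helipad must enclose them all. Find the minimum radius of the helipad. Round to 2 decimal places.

Side lengths²: A_1A_2² = 125, A_1A_3² = 34, A_2A_3² = 89.
Since A_1A_2² = 125 ≥ 89 + 34 = 123, the angle opposite A_1A_2 is not acute, so the smallest enclosing circle has A_1A_2 as diameter.
Centre = midpoint of A_1A_2 = (-3.5, -2), r² = 125/4 = 31.25.
r = √(31.25) ≈ 5.59.

5.59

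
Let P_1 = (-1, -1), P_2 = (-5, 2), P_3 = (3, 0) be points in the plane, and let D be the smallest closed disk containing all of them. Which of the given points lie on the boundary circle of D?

P_2, P_3

Side lengths²: P_1P_2² = 25, P_1P_3² = 17, P_2P_3² = 68.
Since P_2P_3² = 68 ≥ 25 + 17 = 42, the angle opposite P_2P_3 is not acute, so the smallest enclosing circle has P_2P_3 as diameter.
Centre = midpoint of P_2P_3 = (-1, 1), r² = 68/4 = 17.
The points at distance exactly r from the centre are P_2, P_3 — 2 points.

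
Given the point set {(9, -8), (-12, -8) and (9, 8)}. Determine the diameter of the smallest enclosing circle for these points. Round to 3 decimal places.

26.401

Call the three points A, B, C in the order given.
Side lengths²: AB² = 441, AC² = 256, BC² = 697.
Since BC² = 697 ≥ 441 + 256 = 697, the angle opposite BC is not acute, so the smallest enclosing circle has BC as diameter.
Centre = midpoint of BC = (-1.5, 0), r² = 697/4 = 174.25.
Diameter = 2r = 2√(174.25) ≈ 26.401.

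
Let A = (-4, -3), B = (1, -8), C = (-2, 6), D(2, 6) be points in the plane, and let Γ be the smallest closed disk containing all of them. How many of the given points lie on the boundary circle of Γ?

A smallest enclosing disk is always determined by at most three of the input points on its boundary.
The minimum enclosing circle is determined by three boundary points: B, C, D.
Their circumcentre is (0, -25/28) with r² = 40385/784.
The farthest remaining point A is at distance² 16025/784 ≤ 40385/784.
The points at distance exactly r from the centre are B, C, D — 3 points.

3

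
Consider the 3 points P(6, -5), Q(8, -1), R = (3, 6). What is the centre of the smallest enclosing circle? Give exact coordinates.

(4.5, 0.5)

Side lengths²: PQ² = 20, PR² = 130, QR² = 74.
Since PR² = 130 ≥ 74 + 20 = 94, the angle opposite PR is not acute, so the smallest enclosing circle has PR as diameter.
Centre = midpoint of PR = (4.5, 0.5), r² = 130/4 = 32.5.
Centre = (4.5, 0.5).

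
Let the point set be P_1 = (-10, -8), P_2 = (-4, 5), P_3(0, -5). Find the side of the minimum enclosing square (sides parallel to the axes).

13

The bounding box has width 10 and height 13.
An axis-aligned square enclosing the set must have side ≥ max(width, height).
So the minimum side is max(10, 13) = 13.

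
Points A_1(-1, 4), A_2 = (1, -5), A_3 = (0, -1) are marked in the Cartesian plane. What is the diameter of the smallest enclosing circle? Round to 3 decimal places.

Side lengths²: A_1A_2² = 85, A_1A_3² = 26, A_2A_3² = 17.
Since A_1A_2² = 85 ≥ 26 + 17 = 43, the angle opposite A_1A_2 is not acute, so the smallest enclosing circle has A_1A_2 as diameter.
Centre = midpoint of A_1A_2 = (0, -0.5), r² = 85/4 = 21.25.
Diameter = 2r = 2√(21.25) ≈ 9.220.

9.220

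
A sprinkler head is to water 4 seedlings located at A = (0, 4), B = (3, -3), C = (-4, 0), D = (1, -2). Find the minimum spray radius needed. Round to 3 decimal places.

The minimum enclosing circle is determined by three boundary points: A, B, C.
Their circumcentre is (0.1, -0.1) with r² = 16.82.
The farthest remaining point D is at distance² 4.42 ≤ 16.82.
r = √(16.82) ≈ 4.101.

4.101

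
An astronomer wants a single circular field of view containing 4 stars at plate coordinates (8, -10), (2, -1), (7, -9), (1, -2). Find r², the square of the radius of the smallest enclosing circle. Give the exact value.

A smallest enclosing disk is always determined by at most three of the input points on its boundary.
The farthest pair is (8, -10)–(2, -1) with squared distance 117. The circle on this segment as diameter has centre (5, -5.5) and r² = 117/4 = 29.25.
Check (7, -9): distance² to centre = 16.25 ≤ 29.25, so it lies inside.
All remaining points lie in this disk, and no smaller disk contains both endpoints, so this is the minimum enclosing circle.

29.25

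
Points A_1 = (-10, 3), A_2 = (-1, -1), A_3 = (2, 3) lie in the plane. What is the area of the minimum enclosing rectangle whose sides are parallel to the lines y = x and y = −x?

In coordinates u = x + y, v = x − y the rectangle is axis-aligned; the map (x,y)→(u,v) scales areas by 2.
u-values: -7, -2, 5; range = 5 − (-7) = 12.
v-values: -13, 0, -1; range = 0 − (-13) = 13.
Area = (12 × 13) / 2 = 78.

78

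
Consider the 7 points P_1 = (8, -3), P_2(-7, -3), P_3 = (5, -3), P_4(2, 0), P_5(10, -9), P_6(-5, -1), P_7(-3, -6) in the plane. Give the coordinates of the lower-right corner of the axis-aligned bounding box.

x-range [-7, 10], y-range [-9, 0].
The lower-right corner is (10, -9).

(10, -9)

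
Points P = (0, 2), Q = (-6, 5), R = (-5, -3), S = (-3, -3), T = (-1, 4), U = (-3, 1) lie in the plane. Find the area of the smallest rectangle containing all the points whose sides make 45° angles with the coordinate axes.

In coordinates u = x + y, v = x − y the rectangle is axis-aligned; the map (x,y)→(u,v) scales areas by 2.
u-values: 2, -1, -8, -6, 3, -2; range = 3 − (-8) = 11.
v-values: -2, -11, -2, 0, -5, -4; range = 0 − (-11) = 11.
Area = (11 × 11) / 2 = 60.5.

60.5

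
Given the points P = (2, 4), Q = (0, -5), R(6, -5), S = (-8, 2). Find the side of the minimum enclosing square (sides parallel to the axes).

The bounding box has width 14 and height 9.
An axis-aligned square enclosing the set must have side ≥ max(width, height).
So the minimum side is max(14, 9) = 14.

14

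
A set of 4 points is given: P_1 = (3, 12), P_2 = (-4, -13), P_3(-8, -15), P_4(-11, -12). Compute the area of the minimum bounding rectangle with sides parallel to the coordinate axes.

378

x ranges over [-11, 3], width 14.
y ranges over [-15, 12], height 27.
Area = 14 × 27 = 378.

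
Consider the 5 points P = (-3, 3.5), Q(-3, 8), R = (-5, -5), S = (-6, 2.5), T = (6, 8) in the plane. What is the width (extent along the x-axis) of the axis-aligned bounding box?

12

max x = 6, min x = -6, so width = 12.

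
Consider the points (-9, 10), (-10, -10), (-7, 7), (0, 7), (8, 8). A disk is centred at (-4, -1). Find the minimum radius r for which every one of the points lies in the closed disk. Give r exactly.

15

The required radius is the distance from (-4, -1) to the farthest point.
Squared distances: 146, 117, 73, 80, 225.
Maximum is 225, attained at (8, 8).
r = √225 = 15.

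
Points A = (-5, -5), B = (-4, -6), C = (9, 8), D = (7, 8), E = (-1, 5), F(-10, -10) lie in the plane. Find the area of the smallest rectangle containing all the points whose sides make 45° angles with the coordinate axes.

In coordinates u = x + y, v = x − y the rectangle is axis-aligned; the map (x,y)→(u,v) scales areas by 2.
u-values: -10, -10, 17, 15, 4, -20; range = 17 − (-20) = 37.
v-values: 0, 2, 1, -1, -6, 0; range = 2 − (-6) = 8.
Area = (37 × 8) / 2 = 148.

148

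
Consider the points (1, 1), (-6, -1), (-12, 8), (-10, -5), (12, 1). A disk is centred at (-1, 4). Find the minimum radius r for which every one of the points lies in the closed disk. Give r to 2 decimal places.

The required radius is the distance from (-1, 4) to the farthest point.
Squared distances: 13, 50, 137, 162, 178.
Maximum is 178, attained at (12, 1).
r = √178 ≈ 13.34.

13.34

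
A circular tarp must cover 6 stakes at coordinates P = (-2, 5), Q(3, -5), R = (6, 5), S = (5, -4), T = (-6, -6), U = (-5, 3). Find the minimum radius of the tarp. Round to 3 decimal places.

The farthest pair is R–T with squared distance 265. The circle on this segment as diameter has centre (0, -0.5) and r² = 265/4 = 66.25.
Check P: distance² to centre = 34.25 ≤ 66.25, so it lies inside.
All remaining points lie in this disk, and no smaller disk contains both endpoints, so this is the minimum enclosing circle.
r = √(66.25) ≈ 8.139.

8.139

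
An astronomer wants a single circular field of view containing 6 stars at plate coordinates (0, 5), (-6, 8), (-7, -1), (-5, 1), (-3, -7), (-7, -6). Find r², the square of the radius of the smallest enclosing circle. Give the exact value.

58.5

The minimum enclosing circle of a finite set is fixed by two of the points (as a diameter) or three (as a circumcircle).
The farthest pair is (-6, 8)–(-3, -7) with squared distance 234. The circle on this segment as diameter has centre (-4.5, 0.5) and r² = 234/4 = 58.5.
Check (0, 5): distance² to centre = 40.5 ≤ 58.5, so it lies inside.
All remaining points lie in this disk, and no smaller disk contains both endpoints, so this is the minimum enclosing circle.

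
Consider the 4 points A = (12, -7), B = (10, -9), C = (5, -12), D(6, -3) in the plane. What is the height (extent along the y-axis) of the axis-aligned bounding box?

max y = -3, min y = -12, so height = 9.

9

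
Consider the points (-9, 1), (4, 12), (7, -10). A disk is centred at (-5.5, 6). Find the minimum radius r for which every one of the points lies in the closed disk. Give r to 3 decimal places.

20.304

The required radius is the distance from (-5.5, 6) to the farthest point.
Squared distances: 37.25, 126.25, 412.25.
Maximum is 412.25, attained at (7, -10).
r = √(412.25) ≈ 20.304.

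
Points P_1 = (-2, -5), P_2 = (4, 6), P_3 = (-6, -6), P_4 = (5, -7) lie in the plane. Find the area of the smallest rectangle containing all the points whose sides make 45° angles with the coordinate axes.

154

In coordinates u = x + y, v = x − y the rectangle is axis-aligned; the map (x,y)→(u,v) scales areas by 2.
u-values: -7, 10, -12, -2; range = 10 − (-12) = 22.
v-values: 3, -2, 0, 12; range = 12 − (-2) = 14.
Area = (22 × 14) / 2 = 154.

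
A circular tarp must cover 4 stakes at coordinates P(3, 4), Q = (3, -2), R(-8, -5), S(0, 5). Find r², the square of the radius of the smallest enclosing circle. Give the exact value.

50.5

A smallest enclosing disk is always determined by at most three of the input points on its boundary.
The farthest pair is P–R with squared distance 202. The circle on this segment as diameter has centre (-2.5, -0.5) and r² = 202/4 = 50.5.
Check Q: distance² to centre = 32.5 ≤ 50.5, so it lies inside.
All remaining points lie in this disk, and no smaller disk contains both endpoints, so this is the minimum enclosing circle.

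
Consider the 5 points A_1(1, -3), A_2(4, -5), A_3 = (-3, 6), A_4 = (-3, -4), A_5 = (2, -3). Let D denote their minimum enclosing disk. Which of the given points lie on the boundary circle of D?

A_2, A_3

The minimum enclosing circle of a finite set is fixed by two of the points (as a diameter) or three (as a circumcircle).
The farthest pair is A_2–A_3 with squared distance 170. The circle on this segment as diameter has centre (0.5, 0.5) and r² = 170/4 = 42.5.
Check A_1: distance² to centre = 12.5 ≤ 42.5, so it lies inside.
All remaining points lie in this disk, and no smaller disk contains both endpoints, so this is the minimum enclosing circle.
The points at distance exactly r from the centre are A_2, A_3 — 2 points.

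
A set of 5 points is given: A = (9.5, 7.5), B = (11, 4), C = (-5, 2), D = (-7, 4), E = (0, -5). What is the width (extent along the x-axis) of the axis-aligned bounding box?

18

max x = 11, min x = -7, so width = 18.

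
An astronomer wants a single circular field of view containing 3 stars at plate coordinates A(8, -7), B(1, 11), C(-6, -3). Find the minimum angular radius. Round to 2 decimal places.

Side lengths²: AB² = 373, AC² = 212, BC² = 245.
Since AB² = 373 < 245 + 212 = 457, the triangle is acute, so the smallest enclosing circle is the circumcircle.
Circumcentre = (2.8125, 1.34375), r² = 96.5283203125.
r = √(96.5283203125) ≈ 9.82.

9.82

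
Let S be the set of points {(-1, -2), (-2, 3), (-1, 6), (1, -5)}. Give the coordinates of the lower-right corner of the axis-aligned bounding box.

x-range [-2, 1], y-range [-5, 6].
The lower-right corner is (1, -5).

(1, -5)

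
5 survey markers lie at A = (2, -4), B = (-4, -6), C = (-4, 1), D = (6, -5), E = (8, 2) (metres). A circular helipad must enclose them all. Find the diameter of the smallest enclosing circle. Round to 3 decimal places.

14.422

The farthest pair is B–E with squared distance 208. The circle on this segment as diameter has centre (2, -2) and r² = 208/4 = 52.
Check A: distance² to centre = 4 ≤ 52, so it lies inside.
All remaining points lie in this disk, and no smaller disk contains both endpoints, so this is the minimum enclosing circle.
Diameter = 2r = 2√52 ≈ 14.422.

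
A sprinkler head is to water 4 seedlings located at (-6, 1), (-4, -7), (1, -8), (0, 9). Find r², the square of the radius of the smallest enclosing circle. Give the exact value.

The minimum enclosing circle is determined by three boundary points: (-4, -7), (1, -8), (0, 9).
Their circumcentre is (2/21, 10/21) with r² = 32045/441.
The farthest remaining point (-6, 1) is at distance² 16505/441 ≤ 32045/441.

32045/441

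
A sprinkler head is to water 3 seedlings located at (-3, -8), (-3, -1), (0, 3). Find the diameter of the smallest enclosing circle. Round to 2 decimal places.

Call the three points A, B, C in the order given.
Side lengths²: AB² = 49, AC² = 130, BC² = 25.
Since AC² = 130 ≥ 49 + 25 = 74, the angle opposite AC is not acute, so the smallest enclosing circle has AC as diameter.
Centre = midpoint of AC = (-1.5, -2.5), r² = 130/4 = 32.5.
Diameter = 2r = 2√(32.5) ≈ 11.40.

11.40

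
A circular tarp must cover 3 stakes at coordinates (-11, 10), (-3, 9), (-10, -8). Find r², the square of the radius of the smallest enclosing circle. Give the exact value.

21125/242

Call the three points A, B, C in the order given.
Side lengths²: AB² = 65, AC² = 325, BC² = 338.
Since BC² = 338 < 325 + 65 = 390, the triangle is acute, so the smallest enclosing circle is the circumcircle.
Circumcentre = (-177/22, 25/22), r² = 21125/242.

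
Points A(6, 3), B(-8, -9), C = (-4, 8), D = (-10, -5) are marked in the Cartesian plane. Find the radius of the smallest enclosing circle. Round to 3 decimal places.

9.475

By Welzl's lemma the MEC is supported by two points (diametrically opposite) or three points (on a circumcircle).
The minimum enclosing circle is determined by three boundary points: A, B, C.
Their circumcentre is (-46/19, -51/38) with r² = 129625/1444.
The farthest remaining point D is at distance² 102265/1444 ≤ 129625/1444.
r = √(129625/1444) ≈ 9.475.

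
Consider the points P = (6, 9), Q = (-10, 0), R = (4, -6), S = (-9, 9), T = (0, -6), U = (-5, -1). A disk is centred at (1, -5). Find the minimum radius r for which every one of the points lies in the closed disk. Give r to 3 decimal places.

17.205

The required radius is the distance from (1, -5) to the farthest point.
Squared distances: 221, 146, 10, 296, 2, 52.
Maximum is 296, attained at S.
r = √296 ≈ 17.205.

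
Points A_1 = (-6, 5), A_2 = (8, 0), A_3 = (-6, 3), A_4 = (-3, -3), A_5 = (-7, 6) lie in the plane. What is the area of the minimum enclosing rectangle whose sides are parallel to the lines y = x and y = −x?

147

In coordinates u = x + y, v = x − y the rectangle is axis-aligned; the map (x,y)→(u,v) scales areas by 2.
u-values: -1, 8, -3, -6, -1; range = 8 − (-6) = 14.
v-values: -11, 8, -9, 0, -13; range = 8 − (-13) = 21.
Area = (14 × 21) / 2 = 147.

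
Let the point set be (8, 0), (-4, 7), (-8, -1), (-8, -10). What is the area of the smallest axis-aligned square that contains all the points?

289

The bounding box has width 16 and height 17.
An axis-aligned square enclosing the set must have side ≥ max(width, height).
So the minimum side is max(16, 17) = 17.
Area = 17² = 289.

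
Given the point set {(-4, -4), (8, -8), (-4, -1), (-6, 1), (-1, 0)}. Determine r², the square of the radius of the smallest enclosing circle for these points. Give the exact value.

69.25

The minimum enclosing circle of a finite set is fixed by two of the points (as a diameter) or three (as a circumcircle).
The farthest pair is (8, -8)–(-6, 1) with squared distance 277. The circle on this segment as diameter has centre (1, -3.5) and r² = 277/4 = 69.25.
Check (-4, -4): distance² to centre = 25.25 ≤ 69.25, so it lies inside.
All remaining points lie in this disk, and no smaller disk contains both endpoints, so this is the minimum enclosing circle.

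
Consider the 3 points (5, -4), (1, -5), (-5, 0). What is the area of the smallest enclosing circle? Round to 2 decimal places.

Call the three points A, B, C in the order given.
Side lengths²: AB² = 17, AC² = 116, BC² = 61.
Since AC² = 116 ≥ 61 + 17 = 78, the angle opposite AC is not acute, so the smallest enclosing circle has AC as diameter.
Centre = midpoint of AC = (0, -2), r² = 116/4 = 29.
Area = π·r² = π·29 ≈ 91.11.

91.11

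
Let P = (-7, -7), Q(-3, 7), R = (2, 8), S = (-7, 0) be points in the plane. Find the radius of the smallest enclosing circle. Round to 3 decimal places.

The farthest pair is P–R with squared distance 306. The circle on this segment as diameter has centre (-2.5, 0.5) and r² = 306/4 = 76.5.
Check Q: distance² to centre = 42.5 ≤ 76.5, so it lies inside.
All remaining points lie in this disk, and no smaller disk contains both endpoints, so this is the minimum enclosing circle.
r = √(76.5) ≈ 8.746.

8.746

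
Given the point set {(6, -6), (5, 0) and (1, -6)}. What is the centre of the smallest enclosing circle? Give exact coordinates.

(3.5, -10/3)

Call the three points A, B, C in the order given.
Side lengths²: AB² = 37, AC² = 25, BC² = 52.
Since BC² = 52 < 37 + 25 = 62, the triangle is acute, so the smallest enclosing circle is the circumcircle.
Circumcentre = (3.5, -10/3), r² = 481/36.
Centre = (3.5, -10/3).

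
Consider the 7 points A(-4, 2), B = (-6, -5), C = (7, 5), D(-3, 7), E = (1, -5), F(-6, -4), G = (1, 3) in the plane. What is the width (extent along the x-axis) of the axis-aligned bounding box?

max x = 7, min x = -6, so width = 13.

13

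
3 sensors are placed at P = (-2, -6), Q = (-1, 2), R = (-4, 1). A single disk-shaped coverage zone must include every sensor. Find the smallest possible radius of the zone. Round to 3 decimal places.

4.031

Side lengths²: PQ² = 65, PR² = 53, QR² = 10.
Since PQ² = 65 ≥ 53 + 10 = 63, the angle opposite PQ is not acute, so the smallest enclosing circle has PQ as diameter.
Centre = midpoint of PQ = (-1.5, -2), r² = 65/4 = 16.25.
r = √(16.25) ≈ 4.031.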